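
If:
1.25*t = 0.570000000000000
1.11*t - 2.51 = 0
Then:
No Solution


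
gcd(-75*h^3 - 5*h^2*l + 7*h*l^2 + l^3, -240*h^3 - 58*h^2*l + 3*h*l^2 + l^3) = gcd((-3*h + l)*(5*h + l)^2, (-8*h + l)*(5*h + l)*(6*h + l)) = 5*h + l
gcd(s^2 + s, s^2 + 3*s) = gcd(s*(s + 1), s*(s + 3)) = s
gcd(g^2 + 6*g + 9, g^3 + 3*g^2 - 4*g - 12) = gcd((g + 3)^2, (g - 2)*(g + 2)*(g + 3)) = g + 3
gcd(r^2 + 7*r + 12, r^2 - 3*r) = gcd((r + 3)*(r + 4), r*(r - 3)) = 1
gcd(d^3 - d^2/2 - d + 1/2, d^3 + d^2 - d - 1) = d^2 - 1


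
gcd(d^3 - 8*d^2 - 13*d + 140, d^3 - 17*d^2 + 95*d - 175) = d^2 - 12*d + 35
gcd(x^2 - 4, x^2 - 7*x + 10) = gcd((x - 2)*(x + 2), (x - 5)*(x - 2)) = x - 2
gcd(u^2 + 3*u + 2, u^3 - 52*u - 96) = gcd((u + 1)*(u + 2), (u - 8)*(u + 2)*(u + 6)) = u + 2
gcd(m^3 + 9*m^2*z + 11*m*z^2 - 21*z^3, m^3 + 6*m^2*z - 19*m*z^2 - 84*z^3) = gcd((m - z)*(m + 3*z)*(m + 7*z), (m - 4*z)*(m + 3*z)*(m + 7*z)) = m^2 + 10*m*z + 21*z^2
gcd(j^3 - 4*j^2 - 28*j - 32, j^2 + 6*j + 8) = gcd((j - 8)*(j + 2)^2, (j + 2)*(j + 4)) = j + 2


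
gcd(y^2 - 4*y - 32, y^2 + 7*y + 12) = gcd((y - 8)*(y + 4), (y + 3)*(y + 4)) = y + 4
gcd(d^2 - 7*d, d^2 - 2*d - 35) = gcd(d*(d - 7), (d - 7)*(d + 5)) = d - 7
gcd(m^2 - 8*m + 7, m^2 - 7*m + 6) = m - 1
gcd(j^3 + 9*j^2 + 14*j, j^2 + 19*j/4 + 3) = 1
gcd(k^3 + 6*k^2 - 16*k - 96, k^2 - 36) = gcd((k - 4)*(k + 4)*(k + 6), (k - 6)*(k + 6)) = k + 6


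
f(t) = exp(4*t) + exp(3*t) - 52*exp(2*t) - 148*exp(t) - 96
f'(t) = 4*exp(4*t) + 3*exp(3*t) - 104*exp(2*t) - 148*exp(t)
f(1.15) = -951.09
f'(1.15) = -1012.29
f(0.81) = -654.56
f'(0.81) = -722.00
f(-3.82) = -99.27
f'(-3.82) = -3.30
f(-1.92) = -118.81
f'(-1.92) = -23.92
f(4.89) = 313875271.18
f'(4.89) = 1255048697.84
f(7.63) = 17983454682938.80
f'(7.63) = 71925530846234.80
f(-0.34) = -227.07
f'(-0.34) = -155.92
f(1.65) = -1400.22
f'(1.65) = -226.44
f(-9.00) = -96.02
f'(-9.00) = -0.02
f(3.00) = 146810.92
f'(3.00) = 630399.16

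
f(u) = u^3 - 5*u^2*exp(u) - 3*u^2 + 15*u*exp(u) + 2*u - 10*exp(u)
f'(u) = -5*u^2*exp(u) + 3*u^2 + 5*u*exp(u) - 6*u + 5*exp(u) + 2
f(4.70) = -5444.91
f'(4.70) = -8970.10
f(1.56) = 5.48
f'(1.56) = 2.95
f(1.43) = 4.77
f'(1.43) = 7.60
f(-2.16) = -35.97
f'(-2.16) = 25.60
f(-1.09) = -17.90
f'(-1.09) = 9.96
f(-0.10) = -10.68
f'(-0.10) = 6.66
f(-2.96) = -63.23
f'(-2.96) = 43.27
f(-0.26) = -11.72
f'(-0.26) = 6.36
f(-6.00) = -336.69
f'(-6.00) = 145.49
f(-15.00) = -4080.00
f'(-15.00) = 767.00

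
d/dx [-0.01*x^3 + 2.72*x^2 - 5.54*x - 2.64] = -0.03*x^2 + 5.44*x - 5.54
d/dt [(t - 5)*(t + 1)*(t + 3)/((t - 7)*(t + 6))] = (t^4 - 2*t^3 - 108*t^2 + 114*t + 699)/(t^4 - 2*t^3 - 83*t^2 + 84*t + 1764)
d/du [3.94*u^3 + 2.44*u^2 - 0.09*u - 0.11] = 11.82*u^2 + 4.88*u - 0.09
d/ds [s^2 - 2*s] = 2*s - 2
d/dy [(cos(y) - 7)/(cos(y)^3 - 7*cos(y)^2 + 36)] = (199*cos(y)/2 - 14*cos(2*y) + cos(3*y)/2 - 50)*sin(y)/(cos(y)^3 - 7*cos(y)^2 + 36)^2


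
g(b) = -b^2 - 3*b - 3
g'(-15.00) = 27.00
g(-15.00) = -183.00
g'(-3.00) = 3.00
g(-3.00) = -3.00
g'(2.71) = -8.42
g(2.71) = -18.47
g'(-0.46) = -2.08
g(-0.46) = -1.83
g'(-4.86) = 6.72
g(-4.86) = -12.04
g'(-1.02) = -0.96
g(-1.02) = -0.98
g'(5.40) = -13.80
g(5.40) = -48.36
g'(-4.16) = 5.32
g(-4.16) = -7.83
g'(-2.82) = 2.64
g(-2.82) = -2.49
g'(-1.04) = -0.92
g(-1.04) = -0.96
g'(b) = -2*b - 3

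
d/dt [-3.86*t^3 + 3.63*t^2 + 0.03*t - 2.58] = -11.58*t^2 + 7.26*t + 0.03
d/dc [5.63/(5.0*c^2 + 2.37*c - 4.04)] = (-56.3*c - 13.3431)/(5.0*c^2 + 2.37*c - 4.04)^2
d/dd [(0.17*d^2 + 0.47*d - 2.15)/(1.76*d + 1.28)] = (0.2992*d^2 + 0.4352*d + 4.3856)/(3.0976*d^2 + 4.5056*d + 1.6384)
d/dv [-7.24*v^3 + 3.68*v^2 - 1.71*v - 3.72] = -21.72*v^2 + 7.36*v - 1.71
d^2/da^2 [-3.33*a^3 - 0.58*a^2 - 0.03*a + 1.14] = -19.98*a - 1.16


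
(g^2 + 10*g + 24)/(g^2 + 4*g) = (g + 6)/g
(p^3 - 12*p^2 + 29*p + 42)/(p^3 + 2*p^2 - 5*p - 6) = (p^2 - 13*p + 42)/(p^2 + p - 6)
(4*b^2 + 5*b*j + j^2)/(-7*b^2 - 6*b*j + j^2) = (-4*b - j)/(7*b - j)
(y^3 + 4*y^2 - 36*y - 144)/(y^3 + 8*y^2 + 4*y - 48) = (y - 6)/(y - 2)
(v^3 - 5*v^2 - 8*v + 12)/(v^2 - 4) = (v^2 - 7*v + 6)/(v - 2)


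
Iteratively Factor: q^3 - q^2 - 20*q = (q)*(q^2 - q - 20) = q*(q + 4)*(q - 5)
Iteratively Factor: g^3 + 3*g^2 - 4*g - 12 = (g + 2)*(g^2 + g - 6) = (g - 2)*(g + 2)*(g + 3)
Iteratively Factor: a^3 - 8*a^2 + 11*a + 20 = (a + 1)*(a^2 - 9*a + 20) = (a - 5)*(a + 1)*(a - 4)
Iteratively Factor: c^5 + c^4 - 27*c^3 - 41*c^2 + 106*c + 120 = (c - 2)*(c^4 + 3*c^3 - 21*c^2 - 83*c - 60) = (c - 5)*(c - 2)*(c^3 + 8*c^2 + 19*c + 12) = (c - 5)*(c - 2)*(c + 4)*(c^2 + 4*c + 3) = (c - 5)*(c - 2)*(c + 3)*(c + 4)*(c + 1)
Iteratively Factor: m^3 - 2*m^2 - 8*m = (m)*(m^2 - 2*m - 8) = m*(m + 2)*(m - 4)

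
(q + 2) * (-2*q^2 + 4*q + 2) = -2*q^3 + 10*q + 4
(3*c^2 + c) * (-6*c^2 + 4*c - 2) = -18*c^4 + 6*c^3 - 2*c^2 - 2*c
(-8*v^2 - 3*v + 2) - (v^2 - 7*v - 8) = -9*v^2 + 4*v + 10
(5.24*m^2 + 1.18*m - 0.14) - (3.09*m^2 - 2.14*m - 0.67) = 2.15*m^2 + 3.32*m + 0.53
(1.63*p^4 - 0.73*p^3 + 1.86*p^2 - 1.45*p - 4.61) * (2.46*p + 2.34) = 4.0098*p^5 + 2.0184*p^4 + 2.8674*p^3 + 0.785400000000001*p^2 - 14.7336*p - 10.7874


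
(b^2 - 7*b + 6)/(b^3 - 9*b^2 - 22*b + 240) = (b - 1)/(b^2 - 3*b - 40)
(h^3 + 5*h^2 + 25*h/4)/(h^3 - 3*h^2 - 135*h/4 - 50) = h/(h - 8)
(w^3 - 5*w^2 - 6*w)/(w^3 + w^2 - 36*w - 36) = w/(w + 6)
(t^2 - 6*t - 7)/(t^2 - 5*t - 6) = (t - 7)/(t - 6)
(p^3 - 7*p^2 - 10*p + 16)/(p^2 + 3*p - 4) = (p^2 - 6*p - 16)/(p + 4)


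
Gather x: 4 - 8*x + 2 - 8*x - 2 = 4 - 16*x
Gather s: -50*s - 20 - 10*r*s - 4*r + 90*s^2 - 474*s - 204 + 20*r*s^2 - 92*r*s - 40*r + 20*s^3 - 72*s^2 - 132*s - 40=-44*r + 20*s^3 + s^2*(20*r + 18) + s*(-102*r - 656) - 264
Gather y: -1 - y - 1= -y - 2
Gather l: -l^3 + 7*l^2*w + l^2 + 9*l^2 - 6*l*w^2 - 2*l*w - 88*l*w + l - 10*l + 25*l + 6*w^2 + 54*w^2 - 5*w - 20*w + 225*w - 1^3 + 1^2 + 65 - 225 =-l^3 + l^2*(7*w + 10) + l*(-6*w^2 - 90*w + 16) + 60*w^2 + 200*w - 160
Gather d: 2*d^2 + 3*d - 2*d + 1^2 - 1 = 2*d^2 + d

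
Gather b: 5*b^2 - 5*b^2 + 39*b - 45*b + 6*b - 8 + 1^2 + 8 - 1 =0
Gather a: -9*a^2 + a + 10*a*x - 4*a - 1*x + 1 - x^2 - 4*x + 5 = -9*a^2 + a*(10*x - 3) - x^2 - 5*x + 6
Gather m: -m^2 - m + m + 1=1 - m^2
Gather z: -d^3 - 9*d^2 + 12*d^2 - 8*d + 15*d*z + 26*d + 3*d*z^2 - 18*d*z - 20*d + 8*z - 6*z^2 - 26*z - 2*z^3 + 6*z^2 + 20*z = -d^3 + 3*d^2 + 3*d*z^2 - 2*d - 2*z^3 + z*(2 - 3*d)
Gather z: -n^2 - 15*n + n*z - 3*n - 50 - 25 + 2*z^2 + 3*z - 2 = -n^2 - 18*n + 2*z^2 + z*(n + 3) - 77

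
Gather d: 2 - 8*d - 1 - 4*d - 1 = -12*d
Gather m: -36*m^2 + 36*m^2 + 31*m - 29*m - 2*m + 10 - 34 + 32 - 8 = 0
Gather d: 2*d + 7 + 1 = 2*d + 8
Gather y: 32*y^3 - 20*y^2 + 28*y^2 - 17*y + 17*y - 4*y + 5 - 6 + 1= 32*y^3 + 8*y^2 - 4*y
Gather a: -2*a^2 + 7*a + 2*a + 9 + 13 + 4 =-2*a^2 + 9*a + 26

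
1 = 1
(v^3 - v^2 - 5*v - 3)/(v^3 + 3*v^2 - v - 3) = (v^2 - 2*v - 3)/(v^2 + 2*v - 3)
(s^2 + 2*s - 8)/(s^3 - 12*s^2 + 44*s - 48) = (s + 4)/(s^2 - 10*s + 24)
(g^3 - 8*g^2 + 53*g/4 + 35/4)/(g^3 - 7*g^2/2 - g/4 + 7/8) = 2*(g - 5)/(2*g - 1)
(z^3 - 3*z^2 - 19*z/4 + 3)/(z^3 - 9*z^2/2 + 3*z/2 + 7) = (4*z^3 - 12*z^2 - 19*z + 12)/(2*(2*z^3 - 9*z^2 + 3*z + 14))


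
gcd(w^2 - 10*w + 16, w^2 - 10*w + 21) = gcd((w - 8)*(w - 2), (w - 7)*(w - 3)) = 1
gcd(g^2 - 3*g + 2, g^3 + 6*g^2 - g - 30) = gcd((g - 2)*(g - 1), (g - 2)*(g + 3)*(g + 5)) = g - 2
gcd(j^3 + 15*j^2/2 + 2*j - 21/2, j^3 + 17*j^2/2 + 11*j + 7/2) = j + 7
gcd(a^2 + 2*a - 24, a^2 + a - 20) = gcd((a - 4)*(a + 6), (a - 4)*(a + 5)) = a - 4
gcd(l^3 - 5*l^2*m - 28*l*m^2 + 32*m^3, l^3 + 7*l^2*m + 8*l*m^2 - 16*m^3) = l^2 + 3*l*m - 4*m^2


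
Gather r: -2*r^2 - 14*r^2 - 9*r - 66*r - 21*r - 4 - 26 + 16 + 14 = -16*r^2 - 96*r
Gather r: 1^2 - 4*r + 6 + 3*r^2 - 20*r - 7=3*r^2 - 24*r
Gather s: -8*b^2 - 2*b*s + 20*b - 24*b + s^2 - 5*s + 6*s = -8*b^2 - 4*b + s^2 + s*(1 - 2*b)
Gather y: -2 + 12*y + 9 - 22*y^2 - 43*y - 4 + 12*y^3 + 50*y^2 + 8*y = 12*y^3 + 28*y^2 - 23*y + 3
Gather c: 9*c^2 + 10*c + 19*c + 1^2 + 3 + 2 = 9*c^2 + 29*c + 6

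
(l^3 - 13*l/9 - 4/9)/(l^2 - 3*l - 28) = (-9*l^3 + 13*l + 4)/(9*(-l^2 + 3*l + 28))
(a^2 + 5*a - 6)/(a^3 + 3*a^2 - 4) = (a + 6)/(a^2 + 4*a + 4)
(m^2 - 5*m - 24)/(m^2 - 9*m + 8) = (m + 3)/(m - 1)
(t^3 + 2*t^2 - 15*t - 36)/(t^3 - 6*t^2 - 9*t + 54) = (t^2 - t - 12)/(t^2 - 9*t + 18)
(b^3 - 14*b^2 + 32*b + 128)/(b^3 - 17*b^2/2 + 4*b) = 2*(b^2 - 6*b - 16)/(b*(2*b - 1))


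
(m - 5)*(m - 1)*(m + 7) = m^3 + m^2 - 37*m + 35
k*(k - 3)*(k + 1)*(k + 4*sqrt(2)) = k^4 - 2*k^3 + 4*sqrt(2)*k^3 - 8*sqrt(2)*k^2 - 3*k^2 - 12*sqrt(2)*k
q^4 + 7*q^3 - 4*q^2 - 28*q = q*(q - 2)*(q + 2)*(q + 7)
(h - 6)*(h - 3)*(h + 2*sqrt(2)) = h^3 - 9*h^2 + 2*sqrt(2)*h^2 - 18*sqrt(2)*h + 18*h + 36*sqrt(2)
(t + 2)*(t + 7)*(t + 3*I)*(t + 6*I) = t^4 + 9*t^3 + 9*I*t^3 - 4*t^2 + 81*I*t^2 - 162*t + 126*I*t - 252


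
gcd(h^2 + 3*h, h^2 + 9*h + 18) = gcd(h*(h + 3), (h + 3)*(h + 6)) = h + 3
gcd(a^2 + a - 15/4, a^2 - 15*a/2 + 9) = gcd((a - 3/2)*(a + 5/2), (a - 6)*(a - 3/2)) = a - 3/2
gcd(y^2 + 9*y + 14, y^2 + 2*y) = y + 2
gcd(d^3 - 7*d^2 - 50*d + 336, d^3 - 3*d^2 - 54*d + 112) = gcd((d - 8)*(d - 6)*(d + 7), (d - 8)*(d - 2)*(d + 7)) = d^2 - d - 56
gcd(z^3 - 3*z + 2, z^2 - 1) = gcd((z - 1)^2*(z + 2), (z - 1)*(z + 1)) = z - 1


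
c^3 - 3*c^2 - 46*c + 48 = (c - 8)*(c - 1)*(c + 6)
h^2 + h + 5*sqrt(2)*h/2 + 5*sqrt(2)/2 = (h + 1)*(h + 5*sqrt(2)/2)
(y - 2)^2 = y^2 - 4*y + 4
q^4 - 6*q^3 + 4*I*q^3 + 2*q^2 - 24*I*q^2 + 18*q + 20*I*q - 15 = (q - 5)*(q - 1)*(q + I)*(q + 3*I)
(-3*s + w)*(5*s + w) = -15*s^2 + 2*s*w + w^2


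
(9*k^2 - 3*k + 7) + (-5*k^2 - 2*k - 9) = 4*k^2 - 5*k - 2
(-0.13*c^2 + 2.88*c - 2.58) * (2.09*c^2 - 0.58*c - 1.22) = -0.2717*c^4 + 6.0946*c^3 - 6.904*c^2 - 2.0172*c + 3.1476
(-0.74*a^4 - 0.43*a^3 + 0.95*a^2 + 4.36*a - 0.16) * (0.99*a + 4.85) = -0.7326*a^5 - 4.0147*a^4 - 1.145*a^3 + 8.9239*a^2 + 20.9876*a - 0.776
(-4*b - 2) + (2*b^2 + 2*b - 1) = 2*b^2 - 2*b - 3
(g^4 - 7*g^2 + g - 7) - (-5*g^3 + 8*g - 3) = g^4 + 5*g^3 - 7*g^2 - 7*g - 4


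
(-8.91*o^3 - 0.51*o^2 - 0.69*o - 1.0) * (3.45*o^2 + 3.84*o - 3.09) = -30.7395*o^5 - 35.9739*o^4 + 23.193*o^3 - 4.5237*o^2 - 1.7079*o + 3.09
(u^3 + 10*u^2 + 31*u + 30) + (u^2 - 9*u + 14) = u^3 + 11*u^2 + 22*u + 44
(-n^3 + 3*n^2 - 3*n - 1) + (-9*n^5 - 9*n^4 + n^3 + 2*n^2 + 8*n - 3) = -9*n^5 - 9*n^4 + 5*n^2 + 5*n - 4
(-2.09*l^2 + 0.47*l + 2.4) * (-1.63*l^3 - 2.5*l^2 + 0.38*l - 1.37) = 3.4067*l^5 + 4.4589*l^4 - 5.8812*l^3 - 2.9581*l^2 + 0.2681*l - 3.288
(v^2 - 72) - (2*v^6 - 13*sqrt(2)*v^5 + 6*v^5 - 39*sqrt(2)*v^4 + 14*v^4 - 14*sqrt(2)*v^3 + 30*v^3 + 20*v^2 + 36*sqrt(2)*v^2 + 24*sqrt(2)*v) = -2*v^6 - 6*v^5 + 13*sqrt(2)*v^5 - 14*v^4 + 39*sqrt(2)*v^4 - 30*v^3 + 14*sqrt(2)*v^3 - 36*sqrt(2)*v^2 - 19*v^2 - 24*sqrt(2)*v - 72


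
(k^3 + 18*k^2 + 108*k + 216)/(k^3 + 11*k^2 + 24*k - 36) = (k + 6)/(k - 1)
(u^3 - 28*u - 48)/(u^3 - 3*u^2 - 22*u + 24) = (u + 2)/(u - 1)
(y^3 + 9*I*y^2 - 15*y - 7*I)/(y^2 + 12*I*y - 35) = (y^2 + 2*I*y - 1)/(y + 5*I)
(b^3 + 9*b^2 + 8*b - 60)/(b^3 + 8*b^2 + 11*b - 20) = (b^2 + 4*b - 12)/(b^2 + 3*b - 4)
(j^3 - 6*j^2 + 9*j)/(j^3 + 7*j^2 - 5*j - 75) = j*(j - 3)/(j^2 + 10*j + 25)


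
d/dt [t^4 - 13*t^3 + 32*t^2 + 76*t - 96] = 4*t^3 - 39*t^2 + 64*t + 76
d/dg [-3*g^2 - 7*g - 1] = -6*g - 7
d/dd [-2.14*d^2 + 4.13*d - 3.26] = 4.13 - 4.28*d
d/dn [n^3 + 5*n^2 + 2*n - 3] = 3*n^2 + 10*n + 2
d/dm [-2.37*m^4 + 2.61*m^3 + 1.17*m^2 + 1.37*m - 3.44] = -9.48*m^3 + 7.83*m^2 + 2.34*m + 1.37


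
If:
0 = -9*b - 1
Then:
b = -1/9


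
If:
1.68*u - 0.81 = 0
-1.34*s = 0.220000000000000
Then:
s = -0.16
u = 0.48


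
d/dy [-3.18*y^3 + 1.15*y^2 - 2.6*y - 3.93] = -9.54*y^2 + 2.3*y - 2.6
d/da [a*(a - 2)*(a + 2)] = 3*a^2 - 4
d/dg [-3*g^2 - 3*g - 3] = -6*g - 3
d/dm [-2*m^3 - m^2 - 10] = 2*m*(-3*m - 1)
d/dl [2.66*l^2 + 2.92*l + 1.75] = 5.32*l + 2.92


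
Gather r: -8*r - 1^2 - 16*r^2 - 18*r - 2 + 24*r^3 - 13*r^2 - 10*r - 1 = 24*r^3 - 29*r^2 - 36*r - 4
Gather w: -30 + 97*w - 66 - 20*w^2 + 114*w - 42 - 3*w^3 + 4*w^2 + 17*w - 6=-3*w^3 - 16*w^2 + 228*w - 144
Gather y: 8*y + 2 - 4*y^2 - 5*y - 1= -4*y^2 + 3*y + 1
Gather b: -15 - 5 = -20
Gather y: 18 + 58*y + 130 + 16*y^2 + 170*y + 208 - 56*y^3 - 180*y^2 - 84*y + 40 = -56*y^3 - 164*y^2 + 144*y + 396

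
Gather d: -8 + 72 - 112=-48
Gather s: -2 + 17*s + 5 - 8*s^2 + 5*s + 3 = -8*s^2 + 22*s + 6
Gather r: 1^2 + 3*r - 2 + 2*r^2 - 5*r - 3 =2*r^2 - 2*r - 4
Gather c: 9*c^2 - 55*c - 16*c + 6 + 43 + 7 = 9*c^2 - 71*c + 56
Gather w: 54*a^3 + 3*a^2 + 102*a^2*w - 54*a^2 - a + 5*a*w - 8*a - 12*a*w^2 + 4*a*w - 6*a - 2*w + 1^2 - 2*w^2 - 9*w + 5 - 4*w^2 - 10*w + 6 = 54*a^3 - 51*a^2 - 15*a + w^2*(-12*a - 6) + w*(102*a^2 + 9*a - 21) + 12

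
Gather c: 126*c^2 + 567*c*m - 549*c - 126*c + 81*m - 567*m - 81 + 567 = 126*c^2 + c*(567*m - 675) - 486*m + 486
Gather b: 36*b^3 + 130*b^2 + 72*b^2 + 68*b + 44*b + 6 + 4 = 36*b^3 + 202*b^2 + 112*b + 10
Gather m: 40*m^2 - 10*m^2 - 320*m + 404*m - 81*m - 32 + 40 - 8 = 30*m^2 + 3*m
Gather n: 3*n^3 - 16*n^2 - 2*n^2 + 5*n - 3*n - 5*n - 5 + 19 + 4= 3*n^3 - 18*n^2 - 3*n + 18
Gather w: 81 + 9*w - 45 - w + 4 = 8*w + 40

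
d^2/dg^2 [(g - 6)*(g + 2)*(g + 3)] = 6*g - 2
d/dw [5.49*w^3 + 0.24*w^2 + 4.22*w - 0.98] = 16.47*w^2 + 0.48*w + 4.22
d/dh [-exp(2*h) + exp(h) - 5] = (1 - 2*exp(h))*exp(h)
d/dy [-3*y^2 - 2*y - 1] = -6*y - 2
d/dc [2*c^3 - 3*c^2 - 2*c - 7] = 6*c^2 - 6*c - 2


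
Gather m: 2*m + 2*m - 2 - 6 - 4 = 4*m - 12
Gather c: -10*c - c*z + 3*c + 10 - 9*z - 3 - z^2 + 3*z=c*(-z - 7) - z^2 - 6*z + 7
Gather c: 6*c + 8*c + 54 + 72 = 14*c + 126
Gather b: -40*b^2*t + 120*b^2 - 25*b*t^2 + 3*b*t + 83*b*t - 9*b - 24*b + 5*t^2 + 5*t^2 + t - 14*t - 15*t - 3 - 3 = b^2*(120 - 40*t) + b*(-25*t^2 + 86*t - 33) + 10*t^2 - 28*t - 6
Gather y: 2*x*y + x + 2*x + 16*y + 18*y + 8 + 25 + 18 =3*x + y*(2*x + 34) + 51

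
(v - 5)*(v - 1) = v^2 - 6*v + 5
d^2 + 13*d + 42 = (d + 6)*(d + 7)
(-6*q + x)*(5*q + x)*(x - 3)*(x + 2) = -30*q^2*x^2 + 30*q^2*x + 180*q^2 - q*x^3 + q*x^2 + 6*q*x + x^4 - x^3 - 6*x^2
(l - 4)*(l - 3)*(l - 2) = l^3 - 9*l^2 + 26*l - 24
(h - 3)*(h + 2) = h^2 - h - 6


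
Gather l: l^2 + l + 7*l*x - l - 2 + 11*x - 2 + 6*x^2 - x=l^2 + 7*l*x + 6*x^2 + 10*x - 4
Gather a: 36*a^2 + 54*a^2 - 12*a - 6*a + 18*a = 90*a^2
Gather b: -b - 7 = -b - 7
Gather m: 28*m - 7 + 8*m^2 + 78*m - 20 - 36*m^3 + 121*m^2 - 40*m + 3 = -36*m^3 + 129*m^2 + 66*m - 24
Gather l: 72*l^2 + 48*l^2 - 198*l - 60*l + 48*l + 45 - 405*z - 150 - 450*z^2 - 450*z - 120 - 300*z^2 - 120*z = 120*l^2 - 210*l - 750*z^2 - 975*z - 225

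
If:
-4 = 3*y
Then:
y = -4/3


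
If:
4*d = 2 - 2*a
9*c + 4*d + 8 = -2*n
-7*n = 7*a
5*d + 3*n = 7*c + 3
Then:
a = 131/155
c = -114/155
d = 12/155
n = -131/155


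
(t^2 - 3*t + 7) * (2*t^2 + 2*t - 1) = 2*t^4 - 4*t^3 + 7*t^2 + 17*t - 7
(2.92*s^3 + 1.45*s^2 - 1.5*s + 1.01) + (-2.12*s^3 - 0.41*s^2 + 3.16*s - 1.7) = 0.8*s^3 + 1.04*s^2 + 1.66*s - 0.69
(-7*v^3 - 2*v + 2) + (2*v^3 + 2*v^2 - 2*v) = -5*v^3 + 2*v^2 - 4*v + 2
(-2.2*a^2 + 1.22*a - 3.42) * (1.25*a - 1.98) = -2.75*a^3 + 5.881*a^2 - 6.6906*a + 6.7716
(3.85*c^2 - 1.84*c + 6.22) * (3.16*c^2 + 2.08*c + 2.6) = 12.166*c^4 + 2.1936*c^3 + 25.838*c^2 + 8.1536*c + 16.172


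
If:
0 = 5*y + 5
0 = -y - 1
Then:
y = -1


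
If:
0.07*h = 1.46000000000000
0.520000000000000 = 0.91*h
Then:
No Solution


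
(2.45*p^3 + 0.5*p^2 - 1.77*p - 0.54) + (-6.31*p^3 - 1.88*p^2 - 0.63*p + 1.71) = -3.86*p^3 - 1.38*p^2 - 2.4*p + 1.17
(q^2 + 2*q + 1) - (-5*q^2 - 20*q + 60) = 6*q^2 + 22*q - 59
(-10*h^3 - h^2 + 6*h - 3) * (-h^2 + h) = 10*h^5 - 9*h^4 - 7*h^3 + 9*h^2 - 3*h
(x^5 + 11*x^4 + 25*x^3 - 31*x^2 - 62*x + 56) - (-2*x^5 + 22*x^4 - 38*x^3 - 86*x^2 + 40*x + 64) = 3*x^5 - 11*x^4 + 63*x^3 + 55*x^2 - 102*x - 8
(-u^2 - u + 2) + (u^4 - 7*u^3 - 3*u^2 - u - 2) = u^4 - 7*u^3 - 4*u^2 - 2*u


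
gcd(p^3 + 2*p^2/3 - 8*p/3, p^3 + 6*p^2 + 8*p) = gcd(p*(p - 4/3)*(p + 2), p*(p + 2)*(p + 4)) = p^2 + 2*p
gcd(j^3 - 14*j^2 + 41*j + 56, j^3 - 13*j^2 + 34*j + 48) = j^2 - 7*j - 8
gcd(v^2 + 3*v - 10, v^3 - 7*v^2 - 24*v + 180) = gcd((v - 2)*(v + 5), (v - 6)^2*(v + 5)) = v + 5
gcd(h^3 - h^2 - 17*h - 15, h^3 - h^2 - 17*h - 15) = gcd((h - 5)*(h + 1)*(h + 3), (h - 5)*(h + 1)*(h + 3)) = h^3 - h^2 - 17*h - 15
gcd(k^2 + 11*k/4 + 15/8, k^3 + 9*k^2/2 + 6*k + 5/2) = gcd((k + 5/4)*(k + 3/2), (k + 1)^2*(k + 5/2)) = 1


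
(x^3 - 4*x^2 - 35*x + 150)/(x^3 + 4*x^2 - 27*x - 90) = (x - 5)/(x + 3)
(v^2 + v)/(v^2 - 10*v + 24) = v*(v + 1)/(v^2 - 10*v + 24)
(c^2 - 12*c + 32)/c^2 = 1 - 12/c + 32/c^2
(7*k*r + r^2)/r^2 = (7*k + r)/r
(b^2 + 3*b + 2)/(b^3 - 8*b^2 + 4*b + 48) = (b + 1)/(b^2 - 10*b + 24)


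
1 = 1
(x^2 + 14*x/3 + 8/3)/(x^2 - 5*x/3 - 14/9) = 3*(x + 4)/(3*x - 7)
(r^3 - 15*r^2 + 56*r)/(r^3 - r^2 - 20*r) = (-r^2 + 15*r - 56)/(-r^2 + r + 20)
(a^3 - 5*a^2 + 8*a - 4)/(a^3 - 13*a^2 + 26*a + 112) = (a^3 - 5*a^2 + 8*a - 4)/(a^3 - 13*a^2 + 26*a + 112)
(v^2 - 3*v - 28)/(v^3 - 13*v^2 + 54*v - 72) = (v^2 - 3*v - 28)/(v^3 - 13*v^2 + 54*v - 72)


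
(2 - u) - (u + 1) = 1 - 2*u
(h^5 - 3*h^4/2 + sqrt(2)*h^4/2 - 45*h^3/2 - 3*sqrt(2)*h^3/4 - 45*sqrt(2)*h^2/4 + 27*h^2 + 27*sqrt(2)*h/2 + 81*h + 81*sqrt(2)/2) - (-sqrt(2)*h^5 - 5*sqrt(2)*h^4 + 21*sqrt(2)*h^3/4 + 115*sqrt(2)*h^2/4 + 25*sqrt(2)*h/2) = h^5 + sqrt(2)*h^5 - 3*h^4/2 + 11*sqrt(2)*h^4/2 - 45*h^3/2 - 6*sqrt(2)*h^3 - 40*sqrt(2)*h^2 + 27*h^2 + sqrt(2)*h + 81*h + 81*sqrt(2)/2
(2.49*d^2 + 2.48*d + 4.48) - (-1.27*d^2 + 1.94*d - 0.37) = 3.76*d^2 + 0.54*d + 4.85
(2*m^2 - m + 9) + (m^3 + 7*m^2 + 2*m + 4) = m^3 + 9*m^2 + m + 13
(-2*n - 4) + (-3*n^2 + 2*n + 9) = 5 - 3*n^2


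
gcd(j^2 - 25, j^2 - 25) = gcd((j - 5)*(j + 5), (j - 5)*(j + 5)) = j^2 - 25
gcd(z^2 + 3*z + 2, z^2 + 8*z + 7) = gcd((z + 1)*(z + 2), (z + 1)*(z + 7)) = z + 1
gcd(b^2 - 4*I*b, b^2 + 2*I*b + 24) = b - 4*I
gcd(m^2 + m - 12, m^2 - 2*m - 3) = m - 3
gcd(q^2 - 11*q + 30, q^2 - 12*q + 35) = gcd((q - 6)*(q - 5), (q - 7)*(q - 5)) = q - 5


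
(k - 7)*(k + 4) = k^2 - 3*k - 28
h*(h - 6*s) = h^2 - 6*h*s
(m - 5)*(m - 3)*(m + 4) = m^3 - 4*m^2 - 17*m + 60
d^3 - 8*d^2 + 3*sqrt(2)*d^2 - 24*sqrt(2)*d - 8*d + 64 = (d - 8)*(d - sqrt(2))*(d + 4*sqrt(2))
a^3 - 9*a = a*(a - 3)*(a + 3)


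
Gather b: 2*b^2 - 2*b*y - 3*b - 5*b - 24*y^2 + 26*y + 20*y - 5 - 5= 2*b^2 + b*(-2*y - 8) - 24*y^2 + 46*y - 10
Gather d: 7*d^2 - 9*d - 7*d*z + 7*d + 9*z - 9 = 7*d^2 + d*(-7*z - 2) + 9*z - 9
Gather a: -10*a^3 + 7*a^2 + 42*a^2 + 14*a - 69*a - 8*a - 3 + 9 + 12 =-10*a^3 + 49*a^2 - 63*a + 18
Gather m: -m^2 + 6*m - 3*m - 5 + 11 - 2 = -m^2 + 3*m + 4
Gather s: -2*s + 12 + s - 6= 6 - s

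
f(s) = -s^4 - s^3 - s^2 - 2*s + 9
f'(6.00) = -986.00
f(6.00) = -1551.00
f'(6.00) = -986.00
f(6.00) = -1551.00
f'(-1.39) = 5.73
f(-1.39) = 8.80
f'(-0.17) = -1.73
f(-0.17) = 9.32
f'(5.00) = -587.00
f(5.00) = -776.00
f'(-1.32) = 4.61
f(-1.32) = 9.16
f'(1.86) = -41.84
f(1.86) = -16.58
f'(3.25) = -177.50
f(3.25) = -153.96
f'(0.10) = -2.23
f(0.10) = 8.79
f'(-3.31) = 116.81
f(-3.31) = -79.11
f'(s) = -4*s^3 - 3*s^2 - 2*s - 2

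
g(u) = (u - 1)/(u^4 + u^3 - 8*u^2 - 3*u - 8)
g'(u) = (u - 1)*(-4*u^3 - 3*u^2 + 16*u + 3)/(u^4 + u^3 - 8*u^2 - 3*u - 8)^2 + 1/(u^4 + u^3 - 8*u^2 - 3*u - 8) = (u^4 + u^3 - 8*u^2 - 3*u - (u - 1)*(4*u^3 + 3*u^2 - 16*u - 3) - 8)/(-u^4 - u^3 + 8*u^2 + 3*u + 8)^2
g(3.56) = 0.03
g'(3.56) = -0.04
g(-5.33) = -0.01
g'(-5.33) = -0.01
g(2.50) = -0.14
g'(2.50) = -0.58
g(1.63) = -0.03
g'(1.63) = -0.04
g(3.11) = 0.07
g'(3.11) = -0.21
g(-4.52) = -0.03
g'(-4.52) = -0.04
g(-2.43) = 0.13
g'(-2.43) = -0.05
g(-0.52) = 0.18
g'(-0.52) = -0.00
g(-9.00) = 0.00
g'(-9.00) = 0.00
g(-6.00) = -0.00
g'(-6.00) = -0.00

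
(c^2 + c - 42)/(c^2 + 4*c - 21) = (c - 6)/(c - 3)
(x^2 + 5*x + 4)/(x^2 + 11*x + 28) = (x + 1)/(x + 7)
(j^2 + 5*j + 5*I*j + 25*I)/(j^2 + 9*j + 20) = (j + 5*I)/(j + 4)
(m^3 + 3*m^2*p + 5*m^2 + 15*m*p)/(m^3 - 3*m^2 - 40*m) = (m + 3*p)/(m - 8)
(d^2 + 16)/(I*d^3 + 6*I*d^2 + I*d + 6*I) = -I*(d^2 + 16)/(d^3 + 6*d^2 + d + 6)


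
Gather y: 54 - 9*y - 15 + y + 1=40 - 8*y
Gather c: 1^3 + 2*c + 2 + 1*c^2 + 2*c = c^2 + 4*c + 3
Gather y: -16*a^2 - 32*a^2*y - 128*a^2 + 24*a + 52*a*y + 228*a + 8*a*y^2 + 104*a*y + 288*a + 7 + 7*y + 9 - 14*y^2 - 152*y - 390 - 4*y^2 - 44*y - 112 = -144*a^2 + 540*a + y^2*(8*a - 18) + y*(-32*a^2 + 156*a - 189) - 486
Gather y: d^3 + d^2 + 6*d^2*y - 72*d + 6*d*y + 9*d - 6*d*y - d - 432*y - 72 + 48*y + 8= d^3 + d^2 - 64*d + y*(6*d^2 - 384) - 64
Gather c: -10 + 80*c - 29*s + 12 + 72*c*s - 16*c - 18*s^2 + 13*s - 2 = c*(72*s + 64) - 18*s^2 - 16*s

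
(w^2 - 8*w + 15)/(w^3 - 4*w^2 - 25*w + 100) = (w - 3)/(w^2 + w - 20)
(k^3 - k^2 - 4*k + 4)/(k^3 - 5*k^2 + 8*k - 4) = (k + 2)/(k - 2)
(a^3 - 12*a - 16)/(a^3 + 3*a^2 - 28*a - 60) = (a^2 - 2*a - 8)/(a^2 + a - 30)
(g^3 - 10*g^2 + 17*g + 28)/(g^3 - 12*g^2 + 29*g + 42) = (g - 4)/(g - 6)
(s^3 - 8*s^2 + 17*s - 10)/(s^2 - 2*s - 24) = (-s^3 + 8*s^2 - 17*s + 10)/(-s^2 + 2*s + 24)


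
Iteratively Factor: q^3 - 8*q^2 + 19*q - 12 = (q - 1)*(q^2 - 7*q + 12) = (q - 4)*(q - 1)*(q - 3)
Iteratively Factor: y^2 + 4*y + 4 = (y + 2)*(y + 2)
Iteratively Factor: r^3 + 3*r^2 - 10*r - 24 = (r - 3)*(r^2 + 6*r + 8) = (r - 3)*(r + 2)*(r + 4)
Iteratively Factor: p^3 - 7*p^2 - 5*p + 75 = (p - 5)*(p^2 - 2*p - 15) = (p - 5)^2*(p + 3)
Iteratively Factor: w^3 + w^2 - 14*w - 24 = (w - 4)*(w^2 + 5*w + 6) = (w - 4)*(w + 3)*(w + 2)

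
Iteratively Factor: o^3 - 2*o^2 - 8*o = (o + 2)*(o^2 - 4*o) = o*(o + 2)*(o - 4)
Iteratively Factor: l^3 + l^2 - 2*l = (l)*(l^2 + l - 2) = l*(l - 1)*(l + 2)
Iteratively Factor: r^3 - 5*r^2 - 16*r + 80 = (r - 5)*(r^2 - 16) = (r - 5)*(r - 4)*(r + 4)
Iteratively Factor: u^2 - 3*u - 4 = (u - 4)*(u + 1)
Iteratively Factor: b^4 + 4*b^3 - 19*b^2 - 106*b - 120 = (b + 4)*(b^3 - 19*b - 30) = (b + 2)*(b + 4)*(b^2 - 2*b - 15) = (b + 2)*(b + 3)*(b + 4)*(b - 5)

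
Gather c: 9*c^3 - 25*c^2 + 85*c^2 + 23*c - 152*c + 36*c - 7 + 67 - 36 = 9*c^3 + 60*c^2 - 93*c + 24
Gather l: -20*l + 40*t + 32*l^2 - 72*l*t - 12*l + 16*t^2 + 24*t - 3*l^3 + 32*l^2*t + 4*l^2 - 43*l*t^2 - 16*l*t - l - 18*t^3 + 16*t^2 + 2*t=-3*l^3 + l^2*(32*t + 36) + l*(-43*t^2 - 88*t - 33) - 18*t^3 + 32*t^2 + 66*t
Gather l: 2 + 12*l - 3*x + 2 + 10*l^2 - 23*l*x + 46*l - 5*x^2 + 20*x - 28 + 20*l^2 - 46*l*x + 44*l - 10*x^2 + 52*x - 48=30*l^2 + l*(102 - 69*x) - 15*x^2 + 69*x - 72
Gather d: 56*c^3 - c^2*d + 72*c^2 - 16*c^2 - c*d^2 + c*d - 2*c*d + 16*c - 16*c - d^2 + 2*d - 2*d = 56*c^3 + 56*c^2 + d^2*(-c - 1) + d*(-c^2 - c)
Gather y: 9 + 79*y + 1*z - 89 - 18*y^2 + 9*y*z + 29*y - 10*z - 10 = -18*y^2 + y*(9*z + 108) - 9*z - 90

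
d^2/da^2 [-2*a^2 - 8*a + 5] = -4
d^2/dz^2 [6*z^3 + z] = 36*z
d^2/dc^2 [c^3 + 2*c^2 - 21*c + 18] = 6*c + 4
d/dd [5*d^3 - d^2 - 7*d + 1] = 15*d^2 - 2*d - 7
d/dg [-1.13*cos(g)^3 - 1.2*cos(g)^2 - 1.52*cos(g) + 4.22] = (3.39*cos(g)^2 + 2.4*cos(g) + 1.52)*sin(g)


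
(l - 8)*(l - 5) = l^2 - 13*l + 40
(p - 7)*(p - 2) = p^2 - 9*p + 14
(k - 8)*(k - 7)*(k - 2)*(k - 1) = k^4 - 18*k^3 + 103*k^2 - 198*k + 112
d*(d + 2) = d^2 + 2*d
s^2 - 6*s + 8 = (s - 4)*(s - 2)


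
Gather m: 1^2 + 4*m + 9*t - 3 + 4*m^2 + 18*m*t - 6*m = 4*m^2 + m*(18*t - 2) + 9*t - 2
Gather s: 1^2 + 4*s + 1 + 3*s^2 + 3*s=3*s^2 + 7*s + 2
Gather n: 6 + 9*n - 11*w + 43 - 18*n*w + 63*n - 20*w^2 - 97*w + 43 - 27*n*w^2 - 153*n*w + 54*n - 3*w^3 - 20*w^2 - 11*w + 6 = n*(-27*w^2 - 171*w + 126) - 3*w^3 - 40*w^2 - 119*w + 98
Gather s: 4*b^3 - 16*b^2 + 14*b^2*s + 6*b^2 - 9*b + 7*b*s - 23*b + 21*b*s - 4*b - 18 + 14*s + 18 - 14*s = 4*b^3 - 10*b^2 - 36*b + s*(14*b^2 + 28*b)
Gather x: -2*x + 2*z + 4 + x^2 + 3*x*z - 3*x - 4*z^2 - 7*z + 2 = x^2 + x*(3*z - 5) - 4*z^2 - 5*z + 6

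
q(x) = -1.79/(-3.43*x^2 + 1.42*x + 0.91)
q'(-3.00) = 0.03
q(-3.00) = 0.05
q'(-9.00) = 0.00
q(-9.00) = 0.01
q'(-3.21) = 0.03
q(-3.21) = 0.05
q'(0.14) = 0.76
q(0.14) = -1.72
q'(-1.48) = 0.27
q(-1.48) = 0.21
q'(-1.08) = 0.74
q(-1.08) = 0.39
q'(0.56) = -10.94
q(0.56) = -2.84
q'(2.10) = -0.18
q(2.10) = 0.16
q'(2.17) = -0.16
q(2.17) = 0.15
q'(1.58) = -0.58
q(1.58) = 0.33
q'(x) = -1.79*(6.86*x - 1.42)/(-3.43*x^2 + 1.42*x + 0.91)^2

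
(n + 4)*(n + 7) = n^2 + 11*n + 28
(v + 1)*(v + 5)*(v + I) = v^3 + 6*v^2 + I*v^2 + 5*v + 6*I*v + 5*I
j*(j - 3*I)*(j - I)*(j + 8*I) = j^4 + 4*I*j^3 + 29*j^2 - 24*I*j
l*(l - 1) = l^2 - l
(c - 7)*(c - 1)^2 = c^3 - 9*c^2 + 15*c - 7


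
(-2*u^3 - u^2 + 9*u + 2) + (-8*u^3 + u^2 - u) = -10*u^3 + 8*u + 2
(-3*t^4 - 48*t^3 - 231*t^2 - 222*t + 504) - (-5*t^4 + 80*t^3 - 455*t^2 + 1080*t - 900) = 2*t^4 - 128*t^3 + 224*t^2 - 1302*t + 1404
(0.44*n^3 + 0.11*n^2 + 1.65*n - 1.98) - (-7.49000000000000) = 0.44*n^3 + 0.11*n^2 + 1.65*n + 5.51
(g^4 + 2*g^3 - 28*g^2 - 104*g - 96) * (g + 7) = g^5 + 9*g^4 - 14*g^3 - 300*g^2 - 824*g - 672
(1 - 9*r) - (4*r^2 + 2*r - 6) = -4*r^2 - 11*r + 7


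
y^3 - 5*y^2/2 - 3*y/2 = y*(y - 3)*(y + 1/2)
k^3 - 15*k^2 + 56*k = k*(k - 8)*(k - 7)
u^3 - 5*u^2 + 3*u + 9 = (u - 3)^2*(u + 1)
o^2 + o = o*(o + 1)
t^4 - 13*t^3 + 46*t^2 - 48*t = t*(t - 8)*(t - 3)*(t - 2)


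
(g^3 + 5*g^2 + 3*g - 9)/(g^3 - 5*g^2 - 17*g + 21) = (g + 3)/(g - 7)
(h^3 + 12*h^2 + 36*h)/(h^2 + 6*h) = h + 6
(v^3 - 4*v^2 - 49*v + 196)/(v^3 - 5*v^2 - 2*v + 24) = (v^2 - 49)/(v^2 - v - 6)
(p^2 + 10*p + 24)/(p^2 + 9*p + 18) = (p + 4)/(p + 3)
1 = 1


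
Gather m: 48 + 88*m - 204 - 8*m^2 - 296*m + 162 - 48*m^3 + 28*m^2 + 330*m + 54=-48*m^3 + 20*m^2 + 122*m + 60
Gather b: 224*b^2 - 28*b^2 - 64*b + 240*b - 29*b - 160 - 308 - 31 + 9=196*b^2 + 147*b - 490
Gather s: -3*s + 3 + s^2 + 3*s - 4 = s^2 - 1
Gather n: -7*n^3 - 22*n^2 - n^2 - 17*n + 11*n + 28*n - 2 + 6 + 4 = -7*n^3 - 23*n^2 + 22*n + 8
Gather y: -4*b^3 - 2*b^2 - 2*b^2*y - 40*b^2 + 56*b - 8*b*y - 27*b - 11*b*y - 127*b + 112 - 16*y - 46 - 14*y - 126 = -4*b^3 - 42*b^2 - 98*b + y*(-2*b^2 - 19*b - 30) - 60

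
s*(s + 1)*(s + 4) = s^3 + 5*s^2 + 4*s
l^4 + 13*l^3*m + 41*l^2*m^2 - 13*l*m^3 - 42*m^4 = (l - m)*(l + m)*(l + 6*m)*(l + 7*m)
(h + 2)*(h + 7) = h^2 + 9*h + 14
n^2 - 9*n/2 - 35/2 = (n - 7)*(n + 5/2)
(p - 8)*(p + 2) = p^2 - 6*p - 16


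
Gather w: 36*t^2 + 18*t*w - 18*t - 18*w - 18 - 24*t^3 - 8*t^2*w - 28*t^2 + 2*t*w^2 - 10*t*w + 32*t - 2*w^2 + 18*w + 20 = -24*t^3 + 8*t^2 + 14*t + w^2*(2*t - 2) + w*(-8*t^2 + 8*t) + 2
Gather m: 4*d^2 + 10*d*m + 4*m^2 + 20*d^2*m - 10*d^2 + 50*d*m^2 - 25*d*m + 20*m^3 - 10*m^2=-6*d^2 + 20*m^3 + m^2*(50*d - 6) + m*(20*d^2 - 15*d)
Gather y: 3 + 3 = 6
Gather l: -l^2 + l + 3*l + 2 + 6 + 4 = -l^2 + 4*l + 12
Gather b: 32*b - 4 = 32*b - 4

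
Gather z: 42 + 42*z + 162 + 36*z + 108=78*z + 312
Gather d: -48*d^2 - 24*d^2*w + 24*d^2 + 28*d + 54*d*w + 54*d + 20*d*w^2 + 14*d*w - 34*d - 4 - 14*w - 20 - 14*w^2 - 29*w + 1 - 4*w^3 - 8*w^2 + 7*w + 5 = d^2*(-24*w - 24) + d*(20*w^2 + 68*w + 48) - 4*w^3 - 22*w^2 - 36*w - 18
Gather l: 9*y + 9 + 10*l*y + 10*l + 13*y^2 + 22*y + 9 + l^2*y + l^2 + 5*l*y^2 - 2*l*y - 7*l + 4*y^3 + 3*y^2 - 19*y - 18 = l^2*(y + 1) + l*(5*y^2 + 8*y + 3) + 4*y^3 + 16*y^2 + 12*y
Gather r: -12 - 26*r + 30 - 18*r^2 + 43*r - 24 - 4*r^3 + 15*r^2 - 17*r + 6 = -4*r^3 - 3*r^2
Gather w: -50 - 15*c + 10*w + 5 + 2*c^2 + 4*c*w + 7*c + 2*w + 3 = 2*c^2 - 8*c + w*(4*c + 12) - 42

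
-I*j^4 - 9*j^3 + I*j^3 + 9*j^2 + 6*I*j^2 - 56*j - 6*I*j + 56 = (j - 7*I)*(j - 4*I)*(j + 2*I)*(-I*j + I)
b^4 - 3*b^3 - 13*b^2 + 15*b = b*(b - 5)*(b - 1)*(b + 3)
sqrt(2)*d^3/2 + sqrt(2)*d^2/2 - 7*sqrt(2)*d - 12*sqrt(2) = (d - 4)*(d + 3)*(sqrt(2)*d/2 + sqrt(2))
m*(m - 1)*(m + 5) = m^3 + 4*m^2 - 5*m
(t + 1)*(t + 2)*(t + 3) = t^3 + 6*t^2 + 11*t + 6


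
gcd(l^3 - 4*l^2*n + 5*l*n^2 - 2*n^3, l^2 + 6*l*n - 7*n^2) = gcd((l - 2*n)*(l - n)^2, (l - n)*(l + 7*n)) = l - n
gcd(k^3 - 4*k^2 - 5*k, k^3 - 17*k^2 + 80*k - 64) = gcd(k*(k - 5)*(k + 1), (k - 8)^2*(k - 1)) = 1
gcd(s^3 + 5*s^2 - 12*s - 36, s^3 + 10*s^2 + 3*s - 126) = s^2 + 3*s - 18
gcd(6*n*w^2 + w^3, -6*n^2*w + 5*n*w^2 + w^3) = 6*n*w + w^2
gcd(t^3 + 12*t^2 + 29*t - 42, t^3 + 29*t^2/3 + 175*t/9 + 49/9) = t + 7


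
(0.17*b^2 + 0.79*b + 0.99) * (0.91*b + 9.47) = 0.1547*b^3 + 2.3288*b^2 + 8.3822*b + 9.3753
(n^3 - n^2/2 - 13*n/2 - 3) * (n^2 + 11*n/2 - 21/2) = n^5 + 5*n^4 - 79*n^3/4 - 67*n^2/2 + 207*n/4 + 63/2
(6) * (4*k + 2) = 24*k + 12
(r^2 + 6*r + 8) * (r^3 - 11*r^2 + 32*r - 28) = r^5 - 5*r^4 - 26*r^3 + 76*r^2 + 88*r - 224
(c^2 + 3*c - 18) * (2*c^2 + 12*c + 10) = 2*c^4 + 18*c^3 + 10*c^2 - 186*c - 180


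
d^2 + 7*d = d*(d + 7)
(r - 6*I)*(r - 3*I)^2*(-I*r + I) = -I*r^4 - 12*r^3 + I*r^3 + 12*r^2 + 45*I*r^2 + 54*r - 45*I*r - 54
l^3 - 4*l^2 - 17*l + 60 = (l - 5)*(l - 3)*(l + 4)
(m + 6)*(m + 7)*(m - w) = m^3 - m^2*w + 13*m^2 - 13*m*w + 42*m - 42*w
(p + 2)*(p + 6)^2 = p^3 + 14*p^2 + 60*p + 72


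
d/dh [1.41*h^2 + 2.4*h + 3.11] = 2.82*h + 2.4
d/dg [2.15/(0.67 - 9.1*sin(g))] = 19.565*cos(g)/(9.1*sin(g) - 0.67)^2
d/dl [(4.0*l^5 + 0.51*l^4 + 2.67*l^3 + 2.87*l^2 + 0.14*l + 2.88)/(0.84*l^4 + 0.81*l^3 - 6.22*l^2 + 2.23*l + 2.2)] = (3.36*l^8 + 6.48*l^7 - 76.4697*l^6 + 24.514*l^5 + 28.127*l^4 + 6.4926*l^3 + 17.8945*l^2 + 48.4552*l - 6.1144)/(0.7056*l^8 + 1.3608*l^7 - 9.7935*l^6 - 6.33*l^5 + 45.997*l^4 - 24.1772*l^3 - 22.3951*l^2 + 9.812*l + 4.84)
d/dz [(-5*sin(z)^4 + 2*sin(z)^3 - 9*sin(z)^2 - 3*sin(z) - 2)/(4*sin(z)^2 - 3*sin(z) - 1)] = (-40*sin(z)^5 + 53*sin(z)^4 + 8*sin(z)^3 + 33*sin(z)^2 + 34*sin(z) - 3)*cos(z)/((sin(z) - 1)^2*(4*sin(z) + 1)^2)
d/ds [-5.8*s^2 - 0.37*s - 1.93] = -11.6*s - 0.37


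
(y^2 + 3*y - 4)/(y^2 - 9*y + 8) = (y + 4)/(y - 8)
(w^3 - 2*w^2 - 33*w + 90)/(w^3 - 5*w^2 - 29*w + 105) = (w^2 + w - 30)/(w^2 - 2*w - 35)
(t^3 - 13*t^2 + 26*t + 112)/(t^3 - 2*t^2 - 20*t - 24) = (t^2 - 15*t + 56)/(t^2 - 4*t - 12)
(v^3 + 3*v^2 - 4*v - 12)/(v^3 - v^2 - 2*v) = (v^2 + 5*v + 6)/(v*(v + 1))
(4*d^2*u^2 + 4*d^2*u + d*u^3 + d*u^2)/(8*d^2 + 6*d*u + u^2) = d*u*(u + 1)/(2*d + u)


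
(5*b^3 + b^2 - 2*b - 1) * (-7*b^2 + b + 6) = -35*b^5 - 2*b^4 + 45*b^3 + 11*b^2 - 13*b - 6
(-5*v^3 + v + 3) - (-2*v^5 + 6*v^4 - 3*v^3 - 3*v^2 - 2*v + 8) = 2*v^5 - 6*v^4 - 2*v^3 + 3*v^2 + 3*v - 5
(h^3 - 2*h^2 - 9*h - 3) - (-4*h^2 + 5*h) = h^3 + 2*h^2 - 14*h - 3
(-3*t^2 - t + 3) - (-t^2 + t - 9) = -2*t^2 - 2*t + 12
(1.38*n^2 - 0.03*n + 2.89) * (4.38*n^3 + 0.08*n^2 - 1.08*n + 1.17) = 6.0444*n^5 - 0.021*n^4 + 11.1654*n^3 + 1.8782*n^2 - 3.1563*n + 3.3813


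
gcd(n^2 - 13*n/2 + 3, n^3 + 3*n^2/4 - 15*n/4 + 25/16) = n - 1/2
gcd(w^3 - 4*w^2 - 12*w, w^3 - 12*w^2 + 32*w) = w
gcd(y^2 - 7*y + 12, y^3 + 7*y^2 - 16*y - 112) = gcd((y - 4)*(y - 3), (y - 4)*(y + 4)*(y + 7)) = y - 4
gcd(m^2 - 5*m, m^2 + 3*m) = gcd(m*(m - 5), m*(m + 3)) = m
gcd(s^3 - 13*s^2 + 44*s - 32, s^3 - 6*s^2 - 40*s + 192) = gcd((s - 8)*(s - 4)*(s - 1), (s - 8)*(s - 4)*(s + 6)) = s^2 - 12*s + 32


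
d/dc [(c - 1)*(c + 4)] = 2*c + 3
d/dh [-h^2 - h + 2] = -2*h - 1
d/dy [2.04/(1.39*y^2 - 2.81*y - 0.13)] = (5.7324 - 5.6712*y)/(-1.39*y^2 + 2.81*y + 0.13)^2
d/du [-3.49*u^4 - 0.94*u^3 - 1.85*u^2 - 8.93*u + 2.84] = -13.96*u^3 - 2.82*u^2 - 3.7*u - 8.93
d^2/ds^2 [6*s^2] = 12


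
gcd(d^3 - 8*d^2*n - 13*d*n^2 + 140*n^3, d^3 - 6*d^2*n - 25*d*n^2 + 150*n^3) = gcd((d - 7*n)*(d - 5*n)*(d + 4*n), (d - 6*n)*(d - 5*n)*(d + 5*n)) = d - 5*n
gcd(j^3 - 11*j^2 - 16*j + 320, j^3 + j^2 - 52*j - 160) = j^2 - 3*j - 40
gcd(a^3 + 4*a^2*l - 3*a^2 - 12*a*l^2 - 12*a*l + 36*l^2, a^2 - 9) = a - 3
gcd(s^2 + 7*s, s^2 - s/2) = s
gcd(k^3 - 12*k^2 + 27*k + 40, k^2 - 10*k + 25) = k - 5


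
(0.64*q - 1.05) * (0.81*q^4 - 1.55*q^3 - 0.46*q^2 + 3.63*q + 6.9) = 0.5184*q^5 - 1.8425*q^4 + 1.3331*q^3 + 2.8062*q^2 + 0.6045*q - 7.245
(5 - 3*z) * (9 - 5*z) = 15*z^2 - 52*z + 45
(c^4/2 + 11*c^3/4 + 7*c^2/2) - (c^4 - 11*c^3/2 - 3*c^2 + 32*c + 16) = -c^4/2 + 33*c^3/4 + 13*c^2/2 - 32*c - 16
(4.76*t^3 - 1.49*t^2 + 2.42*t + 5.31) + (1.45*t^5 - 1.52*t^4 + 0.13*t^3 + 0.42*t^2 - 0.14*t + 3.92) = 1.45*t^5 - 1.52*t^4 + 4.89*t^3 - 1.07*t^2 + 2.28*t + 9.23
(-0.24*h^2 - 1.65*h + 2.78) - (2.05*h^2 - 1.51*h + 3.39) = -2.29*h^2 - 0.14*h - 0.61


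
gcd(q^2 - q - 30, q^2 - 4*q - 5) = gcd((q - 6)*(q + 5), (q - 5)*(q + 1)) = 1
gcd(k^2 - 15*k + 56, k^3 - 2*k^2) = 1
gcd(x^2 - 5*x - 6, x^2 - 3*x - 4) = x + 1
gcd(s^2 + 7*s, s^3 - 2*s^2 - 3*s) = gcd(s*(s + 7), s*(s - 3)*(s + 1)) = s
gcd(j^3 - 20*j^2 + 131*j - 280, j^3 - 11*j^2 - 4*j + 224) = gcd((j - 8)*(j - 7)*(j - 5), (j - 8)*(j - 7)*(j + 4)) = j^2 - 15*j + 56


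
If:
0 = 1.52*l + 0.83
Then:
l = -0.55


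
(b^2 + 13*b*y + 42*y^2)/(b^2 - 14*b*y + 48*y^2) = (b^2 + 13*b*y + 42*y^2)/(b^2 - 14*b*y + 48*y^2)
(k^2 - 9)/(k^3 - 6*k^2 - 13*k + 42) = (k - 3)/(k^2 - 9*k + 14)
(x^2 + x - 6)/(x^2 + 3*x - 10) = (x + 3)/(x + 5)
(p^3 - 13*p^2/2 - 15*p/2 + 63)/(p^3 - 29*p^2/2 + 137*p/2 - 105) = (p + 3)/(p - 5)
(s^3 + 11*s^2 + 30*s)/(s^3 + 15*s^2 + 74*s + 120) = s/(s + 4)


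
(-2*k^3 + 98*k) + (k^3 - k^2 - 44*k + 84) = -k^3 - k^2 + 54*k + 84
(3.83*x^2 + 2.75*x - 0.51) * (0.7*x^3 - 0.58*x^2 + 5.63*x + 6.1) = 2.681*x^5 - 0.2964*x^4 + 19.6109*x^3 + 39.1413*x^2 + 13.9037*x - 3.111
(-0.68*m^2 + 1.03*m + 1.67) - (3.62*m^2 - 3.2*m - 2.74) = -4.3*m^2 + 4.23*m + 4.41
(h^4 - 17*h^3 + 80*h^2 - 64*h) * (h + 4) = h^5 - 13*h^4 + 12*h^3 + 256*h^2 - 256*h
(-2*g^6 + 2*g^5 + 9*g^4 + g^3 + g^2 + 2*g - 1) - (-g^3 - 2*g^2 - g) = -2*g^6 + 2*g^5 + 9*g^4 + 2*g^3 + 3*g^2 + 3*g - 1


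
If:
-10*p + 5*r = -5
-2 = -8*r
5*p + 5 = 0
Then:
No Solution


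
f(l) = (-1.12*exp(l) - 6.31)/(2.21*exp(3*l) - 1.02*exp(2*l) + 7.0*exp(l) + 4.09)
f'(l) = (-1.12*exp(l) - 6.31)*(-6.63*exp(3*l) + 2.04*exp(2*l) - 7.0*exp(l))/(2.21*exp(3*l) - 1.02*exp(2*l) + 7.0*exp(l) + 4.09)^2 - 1.12*exp(l)/(2.21*exp(3*l) - 1.02*exp(2*l) + 7.0*exp(l) + 4.09)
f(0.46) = -0.38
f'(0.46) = 0.49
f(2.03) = -0.02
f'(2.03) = 0.04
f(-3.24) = -1.46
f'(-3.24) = 0.08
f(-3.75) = -1.49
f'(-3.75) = 0.05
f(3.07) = -0.00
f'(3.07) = 0.00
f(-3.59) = -1.48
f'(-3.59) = 0.06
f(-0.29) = -0.74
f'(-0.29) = 0.44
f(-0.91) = -0.98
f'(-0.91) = 0.35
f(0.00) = -0.61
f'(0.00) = 0.48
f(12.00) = 0.00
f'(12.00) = 0.00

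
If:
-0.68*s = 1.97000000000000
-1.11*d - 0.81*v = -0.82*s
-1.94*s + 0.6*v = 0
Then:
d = 4.70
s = -2.90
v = -9.37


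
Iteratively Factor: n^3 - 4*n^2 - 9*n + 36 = (n + 3)*(n^2 - 7*n + 12) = (n - 4)*(n + 3)*(n - 3)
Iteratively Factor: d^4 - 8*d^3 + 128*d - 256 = (d - 4)*(d^3 - 4*d^2 - 16*d + 64) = (d - 4)^2*(d^2 - 16) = (d - 4)^3*(d + 4)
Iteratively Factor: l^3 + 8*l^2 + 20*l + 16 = (l + 2)*(l^2 + 6*l + 8) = (l + 2)*(l + 4)*(l + 2)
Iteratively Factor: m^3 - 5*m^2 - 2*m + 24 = (m - 4)*(m^2 - m - 6) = (m - 4)*(m + 2)*(m - 3)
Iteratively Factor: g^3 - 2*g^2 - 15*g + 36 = (g - 3)*(g^2 + g - 12) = (g - 3)*(g + 4)*(g - 3)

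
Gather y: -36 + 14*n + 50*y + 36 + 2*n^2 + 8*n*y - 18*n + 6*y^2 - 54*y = 2*n^2 - 4*n + 6*y^2 + y*(8*n - 4)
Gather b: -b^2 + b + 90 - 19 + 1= -b^2 + b + 72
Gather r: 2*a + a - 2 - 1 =3*a - 3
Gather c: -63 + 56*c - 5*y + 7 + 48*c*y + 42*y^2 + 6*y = c*(48*y + 56) + 42*y^2 + y - 56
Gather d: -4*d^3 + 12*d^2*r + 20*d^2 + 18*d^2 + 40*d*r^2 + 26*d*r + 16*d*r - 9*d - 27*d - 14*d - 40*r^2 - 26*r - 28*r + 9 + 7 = -4*d^3 + d^2*(12*r + 38) + d*(40*r^2 + 42*r - 50) - 40*r^2 - 54*r + 16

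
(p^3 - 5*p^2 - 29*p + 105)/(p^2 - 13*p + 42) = (p^2 + 2*p - 15)/(p - 6)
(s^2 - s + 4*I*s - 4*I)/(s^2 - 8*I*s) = (s^2 - s + 4*I*s - 4*I)/(s*(s - 8*I))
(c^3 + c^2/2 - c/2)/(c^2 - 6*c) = (2*c^2 + c - 1)/(2*(c - 6))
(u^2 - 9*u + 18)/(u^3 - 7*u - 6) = (u - 6)/(u^2 + 3*u + 2)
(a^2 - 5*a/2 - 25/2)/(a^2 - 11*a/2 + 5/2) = (2*a + 5)/(2*a - 1)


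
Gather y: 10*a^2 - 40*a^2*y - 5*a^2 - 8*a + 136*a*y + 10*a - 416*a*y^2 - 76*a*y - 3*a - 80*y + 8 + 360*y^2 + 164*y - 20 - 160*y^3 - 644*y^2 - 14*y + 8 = 5*a^2 - a - 160*y^3 + y^2*(-416*a - 284) + y*(-40*a^2 + 60*a + 70) - 4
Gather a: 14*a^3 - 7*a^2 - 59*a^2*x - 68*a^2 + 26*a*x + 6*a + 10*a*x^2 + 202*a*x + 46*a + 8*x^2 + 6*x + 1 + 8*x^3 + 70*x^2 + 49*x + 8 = 14*a^3 + a^2*(-59*x - 75) + a*(10*x^2 + 228*x + 52) + 8*x^3 + 78*x^2 + 55*x + 9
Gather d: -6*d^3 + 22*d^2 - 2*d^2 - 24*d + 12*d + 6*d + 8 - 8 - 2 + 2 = -6*d^3 + 20*d^2 - 6*d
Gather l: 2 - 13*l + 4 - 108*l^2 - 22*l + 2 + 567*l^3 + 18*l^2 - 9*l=567*l^3 - 90*l^2 - 44*l + 8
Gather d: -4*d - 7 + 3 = -4*d - 4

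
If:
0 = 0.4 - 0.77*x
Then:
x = 0.52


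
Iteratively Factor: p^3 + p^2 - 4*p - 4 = (p + 2)*(p^2 - p - 2) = (p - 2)*(p + 2)*(p + 1)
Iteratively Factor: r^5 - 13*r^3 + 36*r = (r + 3)*(r^4 - 3*r^3 - 4*r^2 + 12*r) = (r - 3)*(r + 3)*(r^3 - 4*r) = r*(r - 3)*(r + 3)*(r^2 - 4) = r*(r - 3)*(r - 2)*(r + 3)*(r + 2)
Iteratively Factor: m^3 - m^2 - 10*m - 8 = (m - 4)*(m^2 + 3*m + 2) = (m - 4)*(m + 2)*(m + 1)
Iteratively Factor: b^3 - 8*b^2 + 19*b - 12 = (b - 1)*(b^2 - 7*b + 12) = (b - 4)*(b - 1)*(b - 3)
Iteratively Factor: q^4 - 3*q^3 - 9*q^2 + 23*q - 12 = (q + 3)*(q^3 - 6*q^2 + 9*q - 4) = (q - 4)*(q + 3)*(q^2 - 2*q + 1) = (q - 4)*(q - 1)*(q + 3)*(q - 1)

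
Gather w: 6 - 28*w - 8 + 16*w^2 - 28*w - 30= 16*w^2 - 56*w - 32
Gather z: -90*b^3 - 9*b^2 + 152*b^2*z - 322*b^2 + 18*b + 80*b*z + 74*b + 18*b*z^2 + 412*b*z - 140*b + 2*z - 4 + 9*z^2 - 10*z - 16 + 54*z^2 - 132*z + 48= -90*b^3 - 331*b^2 - 48*b + z^2*(18*b + 63) + z*(152*b^2 + 492*b - 140) + 28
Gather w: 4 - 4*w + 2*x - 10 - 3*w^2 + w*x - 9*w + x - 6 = -3*w^2 + w*(x - 13) + 3*x - 12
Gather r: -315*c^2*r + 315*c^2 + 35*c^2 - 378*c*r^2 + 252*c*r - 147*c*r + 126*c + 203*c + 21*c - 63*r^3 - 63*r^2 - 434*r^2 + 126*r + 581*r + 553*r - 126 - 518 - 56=350*c^2 + 350*c - 63*r^3 + r^2*(-378*c - 497) + r*(-315*c^2 + 105*c + 1260) - 700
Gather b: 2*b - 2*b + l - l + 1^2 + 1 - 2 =0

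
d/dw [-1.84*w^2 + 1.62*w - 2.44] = 1.62 - 3.68*w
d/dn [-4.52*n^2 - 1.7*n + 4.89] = -9.04*n - 1.7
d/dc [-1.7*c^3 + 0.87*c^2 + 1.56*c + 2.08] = -5.1*c^2 + 1.74*c + 1.56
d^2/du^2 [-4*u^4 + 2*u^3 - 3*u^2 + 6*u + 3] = -48*u^2 + 12*u - 6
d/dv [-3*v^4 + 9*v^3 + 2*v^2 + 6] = v*(-12*v^2 + 27*v + 4)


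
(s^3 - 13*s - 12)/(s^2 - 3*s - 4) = s + 3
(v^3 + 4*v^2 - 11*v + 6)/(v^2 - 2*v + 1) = v + 6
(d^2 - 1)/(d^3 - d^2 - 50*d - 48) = (d - 1)/(d^2 - 2*d - 48)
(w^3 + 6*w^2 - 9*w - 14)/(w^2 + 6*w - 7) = (w^2 - w - 2)/(w - 1)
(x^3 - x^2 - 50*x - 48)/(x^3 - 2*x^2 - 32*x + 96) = (x^2 - 7*x - 8)/(x^2 - 8*x + 16)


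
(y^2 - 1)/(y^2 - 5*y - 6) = (y - 1)/(y - 6)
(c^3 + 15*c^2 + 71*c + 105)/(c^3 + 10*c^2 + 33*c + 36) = (c^2 + 12*c + 35)/(c^2 + 7*c + 12)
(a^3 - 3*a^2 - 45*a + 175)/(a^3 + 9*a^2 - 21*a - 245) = (a - 5)/(a + 7)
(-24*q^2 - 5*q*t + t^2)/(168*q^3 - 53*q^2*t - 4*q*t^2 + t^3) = (-3*q - t)/(21*q^2 - 4*q*t - t^2)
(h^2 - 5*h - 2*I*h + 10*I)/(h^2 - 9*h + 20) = (h - 2*I)/(h - 4)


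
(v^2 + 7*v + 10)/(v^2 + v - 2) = (v + 5)/(v - 1)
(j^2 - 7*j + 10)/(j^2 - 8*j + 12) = (j - 5)/(j - 6)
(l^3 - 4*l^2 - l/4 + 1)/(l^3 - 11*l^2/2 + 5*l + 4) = (l - 1/2)/(l - 2)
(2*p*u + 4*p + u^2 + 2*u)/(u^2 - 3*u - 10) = (2*p + u)/(u - 5)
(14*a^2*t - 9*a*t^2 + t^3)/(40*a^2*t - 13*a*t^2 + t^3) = (14*a^2 - 9*a*t + t^2)/(40*a^2 - 13*a*t + t^2)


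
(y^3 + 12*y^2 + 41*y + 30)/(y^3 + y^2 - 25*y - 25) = (y + 6)/(y - 5)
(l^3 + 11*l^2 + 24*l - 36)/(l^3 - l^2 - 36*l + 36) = (l + 6)/(l - 6)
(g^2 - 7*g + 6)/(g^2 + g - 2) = (g - 6)/(g + 2)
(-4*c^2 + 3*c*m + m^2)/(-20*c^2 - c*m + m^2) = (c - m)/(5*c - m)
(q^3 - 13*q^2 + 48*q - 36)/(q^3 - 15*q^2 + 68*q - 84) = (q^2 - 7*q + 6)/(q^2 - 9*q + 14)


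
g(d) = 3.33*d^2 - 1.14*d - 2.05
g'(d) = 6.66*d - 1.14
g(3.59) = 36.77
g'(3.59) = 22.77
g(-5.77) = 115.39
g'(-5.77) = -39.57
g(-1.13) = 3.49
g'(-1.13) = -8.67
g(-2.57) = 22.87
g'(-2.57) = -18.26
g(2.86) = 21.93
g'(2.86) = 17.91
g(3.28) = 30.04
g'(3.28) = 20.70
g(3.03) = 25.07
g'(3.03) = 19.04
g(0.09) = -2.13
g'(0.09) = -0.54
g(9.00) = 257.42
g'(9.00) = 58.80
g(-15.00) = 764.30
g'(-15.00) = -101.04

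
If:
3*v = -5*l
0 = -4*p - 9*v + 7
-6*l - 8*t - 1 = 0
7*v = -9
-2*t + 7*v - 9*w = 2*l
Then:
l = 27/35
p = 65/14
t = -197/280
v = -9/7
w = -1279/1260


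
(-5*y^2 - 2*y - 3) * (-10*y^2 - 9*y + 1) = 50*y^4 + 65*y^3 + 43*y^2 + 25*y - 3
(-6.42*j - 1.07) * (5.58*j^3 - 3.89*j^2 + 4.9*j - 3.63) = -35.8236*j^4 + 19.0032*j^3 - 27.2957*j^2 + 18.0616*j + 3.8841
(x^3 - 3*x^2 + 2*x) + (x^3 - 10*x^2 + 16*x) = 2*x^3 - 13*x^2 + 18*x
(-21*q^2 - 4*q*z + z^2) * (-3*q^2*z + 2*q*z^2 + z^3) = 63*q^4*z - 30*q^3*z^2 - 32*q^2*z^3 - 2*q*z^4 + z^5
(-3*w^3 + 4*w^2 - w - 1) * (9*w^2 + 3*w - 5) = -27*w^5 + 27*w^4 + 18*w^3 - 32*w^2 + 2*w + 5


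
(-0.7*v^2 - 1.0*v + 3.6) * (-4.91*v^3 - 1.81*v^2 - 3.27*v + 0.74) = 3.437*v^5 + 6.177*v^4 - 13.577*v^3 - 3.764*v^2 - 12.512*v + 2.664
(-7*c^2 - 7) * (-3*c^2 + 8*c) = 21*c^4 - 56*c^3 + 21*c^2 - 56*c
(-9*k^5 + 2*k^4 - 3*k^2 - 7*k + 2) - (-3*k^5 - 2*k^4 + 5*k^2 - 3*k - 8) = -6*k^5 + 4*k^4 - 8*k^2 - 4*k + 10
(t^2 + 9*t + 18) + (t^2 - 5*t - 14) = 2*t^2 + 4*t + 4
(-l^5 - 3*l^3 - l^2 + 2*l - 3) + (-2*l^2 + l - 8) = -l^5 - 3*l^3 - 3*l^2 + 3*l - 11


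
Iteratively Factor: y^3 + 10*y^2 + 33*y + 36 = (y + 3)*(y^2 + 7*y + 12) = (y + 3)*(y + 4)*(y + 3)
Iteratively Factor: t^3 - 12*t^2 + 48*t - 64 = (t - 4)*(t^2 - 8*t + 16) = (t - 4)^2*(t - 4)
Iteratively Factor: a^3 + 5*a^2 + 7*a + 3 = (a + 1)*(a^2 + 4*a + 3) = (a + 1)*(a + 3)*(a + 1)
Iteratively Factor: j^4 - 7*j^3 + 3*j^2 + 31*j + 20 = (j + 1)*(j^3 - 8*j^2 + 11*j + 20) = (j - 4)*(j + 1)*(j^2 - 4*j - 5) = (j - 5)*(j - 4)*(j + 1)*(j + 1)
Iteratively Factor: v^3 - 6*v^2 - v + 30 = (v - 3)*(v^2 - 3*v - 10) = (v - 5)*(v - 3)*(v + 2)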